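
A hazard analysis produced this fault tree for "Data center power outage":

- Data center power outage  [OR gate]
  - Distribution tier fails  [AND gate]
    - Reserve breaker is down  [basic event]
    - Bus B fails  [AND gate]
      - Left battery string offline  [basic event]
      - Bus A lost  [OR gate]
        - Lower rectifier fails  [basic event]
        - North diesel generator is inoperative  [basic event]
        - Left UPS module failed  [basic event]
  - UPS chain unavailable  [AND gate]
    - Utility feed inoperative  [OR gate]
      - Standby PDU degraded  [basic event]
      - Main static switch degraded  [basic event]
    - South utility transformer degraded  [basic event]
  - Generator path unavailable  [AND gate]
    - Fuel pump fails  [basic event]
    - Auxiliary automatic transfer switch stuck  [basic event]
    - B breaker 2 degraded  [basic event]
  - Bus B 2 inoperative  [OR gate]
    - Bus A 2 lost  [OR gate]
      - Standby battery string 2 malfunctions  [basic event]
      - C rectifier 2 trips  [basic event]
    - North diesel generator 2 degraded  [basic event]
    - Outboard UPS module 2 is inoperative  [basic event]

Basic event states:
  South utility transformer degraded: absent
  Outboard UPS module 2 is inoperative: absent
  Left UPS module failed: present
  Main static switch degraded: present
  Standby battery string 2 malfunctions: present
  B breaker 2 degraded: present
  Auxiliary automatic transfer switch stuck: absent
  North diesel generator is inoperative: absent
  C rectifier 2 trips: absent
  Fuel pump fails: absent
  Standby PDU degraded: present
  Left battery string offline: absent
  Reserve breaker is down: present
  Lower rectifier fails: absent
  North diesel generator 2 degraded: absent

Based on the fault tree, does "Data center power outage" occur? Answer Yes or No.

Yes

Bus A lost [OR]: Lower rectifier fails=not, North diesel generator is inoperative=not, Left UPS module failed=occurs → at least one input occurs → occurs.
Bus B fails [AND]: Left battery string offline=not, Bus A lost=occurs → not all inputs occur → does not occur.
Distribution tier fails [AND]: Reserve breaker is down=occurs, Bus B fails=not → not all inputs occur → does not occur.
Utility feed inoperative [OR]: Standby PDU degraded=occurs, Main static switch degraded=occurs → at least one input occurs → occurs.
UPS chain unavailable [AND]: Utility feed inoperative=occurs, South utility transformer degraded=not → not all inputs occur → does not occur.
Generator path unavailable [AND]: Fuel pump fails=not, Auxiliary automatic transfer switch stuck=not, B breaker 2 degraded=occurs → not all inputs occur → does not occur.
Bus A 2 lost [OR]: Standby battery string 2 malfunctions=occurs, C rectifier 2 trips=not → at least one input occurs → occurs.
Bus B 2 inoperative [OR]: Bus A 2 lost=occurs, North diesel generator 2 degraded=not, Outboard UPS module 2 is inoperative=not → at least one input occurs → occurs.
Data center power outage [OR]: Distribution tier fails=not, UPS chain unavailable=not, Generator path unavailable=not, Bus B 2 inoperative=occurs → at least one input occurs → occurs.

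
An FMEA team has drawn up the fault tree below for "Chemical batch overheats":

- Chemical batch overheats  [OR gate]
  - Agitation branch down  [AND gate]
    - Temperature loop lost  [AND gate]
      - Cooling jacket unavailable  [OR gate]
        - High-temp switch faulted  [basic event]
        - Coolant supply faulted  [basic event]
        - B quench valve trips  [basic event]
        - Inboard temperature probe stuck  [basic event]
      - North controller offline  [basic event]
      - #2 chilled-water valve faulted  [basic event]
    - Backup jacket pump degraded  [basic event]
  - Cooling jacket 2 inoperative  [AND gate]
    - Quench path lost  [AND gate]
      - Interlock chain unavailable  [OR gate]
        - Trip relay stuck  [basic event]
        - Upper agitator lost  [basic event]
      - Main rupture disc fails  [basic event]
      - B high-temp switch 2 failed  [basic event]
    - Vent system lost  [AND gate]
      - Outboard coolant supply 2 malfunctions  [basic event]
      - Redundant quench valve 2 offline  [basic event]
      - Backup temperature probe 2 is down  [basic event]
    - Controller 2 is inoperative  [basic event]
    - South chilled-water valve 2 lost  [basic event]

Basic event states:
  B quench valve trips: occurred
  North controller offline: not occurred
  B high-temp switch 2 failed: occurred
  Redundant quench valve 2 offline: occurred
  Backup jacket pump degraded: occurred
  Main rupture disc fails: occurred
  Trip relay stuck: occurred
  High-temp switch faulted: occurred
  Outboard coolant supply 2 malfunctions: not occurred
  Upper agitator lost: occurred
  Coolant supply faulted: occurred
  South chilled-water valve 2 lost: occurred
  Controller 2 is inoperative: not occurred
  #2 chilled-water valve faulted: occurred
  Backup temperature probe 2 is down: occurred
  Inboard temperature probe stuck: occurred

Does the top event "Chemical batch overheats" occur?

Cooling jacket unavailable [OR]: High-temp switch faulted=occurs, Coolant supply faulted=occurs, B quench valve trips=occurs, Inboard temperature probe stuck=occurs → at least one input occurs → occurs.
Temperature loop lost [AND]: Cooling jacket unavailable=occurs, North controller offline=not, #2 chilled-water valve faulted=occurs → not all inputs occur → does not occur.
Agitation branch down [AND]: Temperature loop lost=not, Backup jacket pump degraded=occurs → not all inputs occur → does not occur.
Interlock chain unavailable [OR]: Trip relay stuck=occurs, Upper agitator lost=occurs → at least one input occurs → occurs.
Quench path lost [AND]: Interlock chain unavailable=occurs, Main rupture disc fails=occurs, B high-temp switch 2 failed=occurs → all inputs occur → occurs.
Vent system lost [AND]: Outboard coolant supply 2 malfunctions=not, Redundant quench valve 2 offline=occurs, Backup temperature probe 2 is down=occurs → not all inputs occur → does not occur.
Cooling jacket 2 inoperative [AND]: Quench path lost=occurs, Vent system lost=not, Controller 2 is inoperative=not, South chilled-water valve 2 lost=occurs → not all inputs occur → does not occur.
Chemical batch overheats [OR]: Agitation branch down=not, Cooling jacket 2 inoperative=not → no input occurs → does not occur.

No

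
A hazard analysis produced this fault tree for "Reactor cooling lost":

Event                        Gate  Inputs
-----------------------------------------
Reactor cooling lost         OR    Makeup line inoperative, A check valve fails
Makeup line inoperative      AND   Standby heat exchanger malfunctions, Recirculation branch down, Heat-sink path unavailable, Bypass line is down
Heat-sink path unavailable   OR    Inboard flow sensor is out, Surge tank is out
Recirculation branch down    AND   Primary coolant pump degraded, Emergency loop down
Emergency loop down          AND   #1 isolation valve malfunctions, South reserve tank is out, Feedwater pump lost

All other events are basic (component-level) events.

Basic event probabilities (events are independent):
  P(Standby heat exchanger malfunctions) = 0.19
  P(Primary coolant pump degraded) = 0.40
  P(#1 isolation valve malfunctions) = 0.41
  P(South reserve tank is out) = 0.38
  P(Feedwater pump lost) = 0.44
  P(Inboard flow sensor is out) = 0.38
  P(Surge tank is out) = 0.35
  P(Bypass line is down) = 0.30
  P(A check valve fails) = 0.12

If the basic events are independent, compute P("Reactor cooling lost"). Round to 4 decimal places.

0.1208

P(Emergency loop down) [AND] = 0.41 × 0.38 × 0.44 = 0.068552
P(Recirculation branch down) [AND] = 0.40 × 0.068552 = 0.027421
P(Heat-sink path unavailable) [OR] = 1 − (1−0.38) × (1−0.35) = 0.597000
P(Makeup line inoperative) [AND] = 0.19 × 0.027421 × 0.597000 × 0.30 = 0.000933
P(Reactor cooling lost) [OR] = 1 − (1−0.000933) × (1−0.12) = 0.120821
Rounded to 4 decimal places: P(Reactor cooling lost) ≈ 0.1208.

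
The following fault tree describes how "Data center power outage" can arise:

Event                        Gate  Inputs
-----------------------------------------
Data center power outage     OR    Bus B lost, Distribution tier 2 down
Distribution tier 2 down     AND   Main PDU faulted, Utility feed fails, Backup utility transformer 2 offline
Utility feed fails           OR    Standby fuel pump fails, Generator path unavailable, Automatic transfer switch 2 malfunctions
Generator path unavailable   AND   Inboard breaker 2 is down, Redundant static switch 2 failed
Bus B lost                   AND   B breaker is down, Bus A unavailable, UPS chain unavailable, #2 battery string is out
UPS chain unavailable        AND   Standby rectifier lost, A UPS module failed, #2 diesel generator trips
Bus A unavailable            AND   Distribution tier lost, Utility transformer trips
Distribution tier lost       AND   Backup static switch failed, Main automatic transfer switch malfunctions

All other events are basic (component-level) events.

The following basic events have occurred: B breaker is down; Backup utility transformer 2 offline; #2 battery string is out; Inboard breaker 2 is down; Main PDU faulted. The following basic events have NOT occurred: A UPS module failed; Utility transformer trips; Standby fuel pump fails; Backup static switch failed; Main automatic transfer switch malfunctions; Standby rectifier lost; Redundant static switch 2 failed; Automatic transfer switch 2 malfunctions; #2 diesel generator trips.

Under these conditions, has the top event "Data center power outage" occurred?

Distribution tier lost [AND]: Backup static switch failed=not, Main automatic transfer switch malfunctions=not → not all inputs occur → does not occur.
Bus A unavailable [AND]: Distribution tier lost=not, Utility transformer trips=not → not all inputs occur → does not occur.
UPS chain unavailable [AND]: Standby rectifier lost=not, A UPS module failed=not, #2 diesel generator trips=not → not all inputs occur → does not occur.
Bus B lost [AND]: B breaker is down=occurs, Bus A unavailable=not, UPS chain unavailable=not, #2 battery string is out=occurs → not all inputs occur → does not occur.
Generator path unavailable [AND]: Inboard breaker 2 is down=occurs, Redundant static switch 2 failed=not → not all inputs occur → does not occur.
Utility feed fails [OR]: Standby fuel pump fails=not, Generator path unavailable=not, Automatic transfer switch 2 malfunctions=not → no input occurs → does not occur.
Distribution tier 2 down [AND]: Main PDU faulted=occurs, Utility feed fails=not, Backup utility transformer 2 offline=occurs → not all inputs occur → does not occur.
Data center power outage [OR]: Bus B lost=not, Distribution tier 2 down=not → no input occurs → does not occur.

No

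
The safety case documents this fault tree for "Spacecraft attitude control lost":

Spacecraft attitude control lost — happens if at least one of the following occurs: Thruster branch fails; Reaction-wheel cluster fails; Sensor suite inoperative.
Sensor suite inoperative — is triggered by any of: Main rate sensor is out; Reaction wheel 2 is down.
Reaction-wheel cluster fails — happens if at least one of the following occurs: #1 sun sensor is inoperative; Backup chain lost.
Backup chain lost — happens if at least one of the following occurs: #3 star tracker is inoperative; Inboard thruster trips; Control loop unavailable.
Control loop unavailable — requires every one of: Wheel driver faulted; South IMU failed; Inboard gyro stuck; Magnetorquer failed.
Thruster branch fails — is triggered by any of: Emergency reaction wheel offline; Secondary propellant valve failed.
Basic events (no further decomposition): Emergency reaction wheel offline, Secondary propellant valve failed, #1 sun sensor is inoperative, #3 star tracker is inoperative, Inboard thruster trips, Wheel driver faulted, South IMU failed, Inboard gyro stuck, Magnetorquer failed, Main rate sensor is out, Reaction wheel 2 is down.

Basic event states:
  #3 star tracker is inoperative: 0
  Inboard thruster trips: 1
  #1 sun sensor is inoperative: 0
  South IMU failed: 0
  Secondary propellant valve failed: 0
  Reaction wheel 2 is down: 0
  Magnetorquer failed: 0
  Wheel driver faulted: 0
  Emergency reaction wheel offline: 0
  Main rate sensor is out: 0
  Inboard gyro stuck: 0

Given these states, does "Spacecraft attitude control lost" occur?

Yes

Thruster branch fails [OR]: Emergency reaction wheel offline=not, Secondary propellant valve failed=not → no input occurs → does not occur.
Control loop unavailable [AND]: Wheel driver faulted=not, South IMU failed=not, Inboard gyro stuck=not, Magnetorquer failed=not → not all inputs occur → does not occur.
Backup chain lost [OR]: #3 star tracker is inoperative=not, Inboard thruster trips=occurs, Control loop unavailable=not → at least one input occurs → occurs.
Reaction-wheel cluster fails [OR]: #1 sun sensor is inoperative=not, Backup chain lost=occurs → at least one input occurs → occurs.
Sensor suite inoperative [OR]: Main rate sensor is out=not, Reaction wheel 2 is down=not → no input occurs → does not occur.
Spacecraft attitude control lost [OR]: Thruster branch fails=not, Reaction-wheel cluster fails=occurs, Sensor suite inoperative=not → at least one input occurs → occurs.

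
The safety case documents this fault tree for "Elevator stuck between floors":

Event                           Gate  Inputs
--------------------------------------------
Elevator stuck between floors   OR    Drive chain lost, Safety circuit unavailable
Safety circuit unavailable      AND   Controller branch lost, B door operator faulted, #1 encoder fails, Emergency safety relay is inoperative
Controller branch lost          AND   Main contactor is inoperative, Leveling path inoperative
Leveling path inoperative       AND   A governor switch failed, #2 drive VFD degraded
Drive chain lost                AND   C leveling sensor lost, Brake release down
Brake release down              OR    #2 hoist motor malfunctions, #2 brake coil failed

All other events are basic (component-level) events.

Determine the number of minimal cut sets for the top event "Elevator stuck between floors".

Brake release down [OR]: union of children's cut sets → 2 cut set(s).
Drive chain lost [AND]: one cut set from each child combined → 1 × 2 = 2 cut set(s).
Leveling path inoperative [AND]: one cut set from each child combined → 1 × 1 = 1 cut set(s).
Controller branch lost [AND]: one cut set from each child combined → 1 × 1 = 1 cut set(s).
Safety circuit unavailable [AND]: one cut set from each child combined → 1 × 1 × 1 × 1 = 1 cut set(s).
Elevator stuck between floors [OR]: union of children's cut sets → 3 cut set(s).
Minimal cut sets: {#2 hoist motor malfunctions, C leveling sensor lost}; {#2 brake coil failed, C leveling sensor lost}; {#1 encoder fails, #2 drive VFD degraded, A governor switch failed, B door operator faulted, Emergency safety relay is inoperative, Main contactor is inoperative}.

3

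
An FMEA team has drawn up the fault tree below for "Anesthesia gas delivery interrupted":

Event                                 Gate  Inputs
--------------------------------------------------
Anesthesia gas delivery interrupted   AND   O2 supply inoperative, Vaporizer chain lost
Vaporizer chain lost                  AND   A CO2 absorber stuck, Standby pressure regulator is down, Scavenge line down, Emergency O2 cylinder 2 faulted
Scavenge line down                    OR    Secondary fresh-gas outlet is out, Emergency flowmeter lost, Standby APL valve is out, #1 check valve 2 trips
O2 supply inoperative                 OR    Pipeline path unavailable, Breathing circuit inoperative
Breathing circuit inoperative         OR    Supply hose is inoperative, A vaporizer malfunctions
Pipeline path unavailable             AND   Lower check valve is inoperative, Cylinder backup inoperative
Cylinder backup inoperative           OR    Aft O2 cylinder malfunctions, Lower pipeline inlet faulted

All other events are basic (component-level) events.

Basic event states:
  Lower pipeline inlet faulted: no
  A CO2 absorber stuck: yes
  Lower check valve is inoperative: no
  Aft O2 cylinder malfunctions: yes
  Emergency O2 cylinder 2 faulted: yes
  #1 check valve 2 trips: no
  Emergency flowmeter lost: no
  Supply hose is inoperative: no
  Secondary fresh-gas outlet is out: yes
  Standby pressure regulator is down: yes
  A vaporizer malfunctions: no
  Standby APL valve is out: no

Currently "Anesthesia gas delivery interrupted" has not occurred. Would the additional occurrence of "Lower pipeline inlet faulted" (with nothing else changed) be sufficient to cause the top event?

Counterfactual: set "Lower pipeline inlet faulted" to occurred.
Cylinder backup inoperative [OR]: Aft O2 cylinder malfunctions=occurs, Lower pipeline inlet faulted=occurs → at least one input occurs → occurs.
Pipeline path unavailable [AND]: Lower check valve is inoperative=not, Cylinder backup inoperative=occurs → not all inputs occur → does not occur.
Breathing circuit inoperative [OR]: Supply hose is inoperative=not, A vaporizer malfunctions=not → no input occurs → does not occur.
O2 supply inoperative [OR]: Pipeline path unavailable=not, Breathing circuit inoperative=not → no input occurs → does not occur.
Scavenge line down [OR]: Secondary fresh-gas outlet is out=occurs, Emergency flowmeter lost=not, Standby APL valve is out=not, #1 check valve 2 trips=not → at least one input occurs → occurs.
Vaporizer chain lost [AND]: A CO2 absorber stuck=occurs, Standby pressure regulator is down=occurs, Scavenge line down=occurs, Emergency O2 cylinder 2 faulted=occurs → all inputs occur → occurs.
Anesthesia gas delivery interrupted [AND]: O2 supply inoperative=not, Vaporizer chain lost=occurs → not all inputs occur → does not occur.

No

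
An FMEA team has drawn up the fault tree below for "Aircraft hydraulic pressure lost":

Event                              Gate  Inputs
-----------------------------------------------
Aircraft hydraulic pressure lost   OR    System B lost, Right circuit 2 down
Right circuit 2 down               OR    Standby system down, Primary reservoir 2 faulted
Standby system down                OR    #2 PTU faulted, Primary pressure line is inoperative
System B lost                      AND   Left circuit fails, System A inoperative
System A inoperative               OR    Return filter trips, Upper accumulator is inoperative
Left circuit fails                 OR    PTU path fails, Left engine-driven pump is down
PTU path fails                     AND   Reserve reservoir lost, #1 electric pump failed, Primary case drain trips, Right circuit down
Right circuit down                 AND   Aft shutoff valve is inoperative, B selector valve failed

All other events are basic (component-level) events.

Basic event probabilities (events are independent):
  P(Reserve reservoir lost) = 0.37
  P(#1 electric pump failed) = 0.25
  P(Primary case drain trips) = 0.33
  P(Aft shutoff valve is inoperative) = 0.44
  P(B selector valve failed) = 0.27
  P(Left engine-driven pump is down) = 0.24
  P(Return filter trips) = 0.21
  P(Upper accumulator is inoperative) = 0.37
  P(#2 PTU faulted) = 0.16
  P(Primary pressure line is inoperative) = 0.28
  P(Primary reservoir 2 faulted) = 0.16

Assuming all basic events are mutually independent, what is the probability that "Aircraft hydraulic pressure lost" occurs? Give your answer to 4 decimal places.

P(Right circuit down) [AND] = 0.44 × 0.27 = 0.118800
P(PTU path fails) [AND] = 0.37 × 0.25 × 0.33 × 0.118800 = 0.003626
P(Left circuit fails) [OR] = 1 − (1−0.003626) × (1−0.24) = 0.242756
P(System A inoperative) [OR] = 1 − (1−0.21) × (1−0.37) = 0.502300
P(System B lost) [AND] = 0.242756 × 0.502300 = 0.121936
P(Standby system down) [OR] = 1 − (1−0.16) × (1−0.28) = 0.395200
P(Right circuit 2 down) [OR] = 1 − (1−0.395200) × (1−0.16) = 0.491968
P(Aircraft hydraulic pressure lost) [OR] = 1 − (1−0.121936) × (1−0.491968) = 0.553915
Rounded to 4 decimal places: P(Aircraft hydraulic pressure lost) ≈ 0.5539.

0.5539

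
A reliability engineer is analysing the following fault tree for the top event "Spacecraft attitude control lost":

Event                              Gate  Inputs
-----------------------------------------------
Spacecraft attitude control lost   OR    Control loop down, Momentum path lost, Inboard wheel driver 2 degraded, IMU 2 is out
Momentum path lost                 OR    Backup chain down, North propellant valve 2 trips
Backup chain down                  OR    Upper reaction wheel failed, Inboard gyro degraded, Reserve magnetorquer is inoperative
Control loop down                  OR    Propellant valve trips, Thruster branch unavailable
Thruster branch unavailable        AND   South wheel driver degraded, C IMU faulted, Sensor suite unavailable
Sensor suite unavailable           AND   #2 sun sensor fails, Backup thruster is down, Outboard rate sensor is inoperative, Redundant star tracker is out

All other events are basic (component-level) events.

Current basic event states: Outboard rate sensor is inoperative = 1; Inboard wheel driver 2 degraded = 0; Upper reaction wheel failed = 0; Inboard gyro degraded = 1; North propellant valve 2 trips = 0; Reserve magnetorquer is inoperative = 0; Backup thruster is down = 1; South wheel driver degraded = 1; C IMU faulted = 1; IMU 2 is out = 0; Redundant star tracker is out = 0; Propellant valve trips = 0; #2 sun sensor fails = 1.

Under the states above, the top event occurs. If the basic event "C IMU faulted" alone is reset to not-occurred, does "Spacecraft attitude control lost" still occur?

Yes

Counterfactual: set "C IMU faulted" to not occurred.
Sensor suite unavailable [AND]: #2 sun sensor fails=occurs, Backup thruster is down=occurs, Outboard rate sensor is inoperative=occurs, Redundant star tracker is out=not → not all inputs occur → does not occur.
Thruster branch unavailable [AND]: South wheel driver degraded=occurs, C IMU faulted=not, Sensor suite unavailable=not → not all inputs occur → does not occur.
Control loop down [OR]: Propellant valve trips=not, Thruster branch unavailable=not → no input occurs → does not occur.
Backup chain down [OR]: Upper reaction wheel failed=not, Inboard gyro degraded=occurs, Reserve magnetorquer is inoperative=not → at least one input occurs → occurs.
Momentum path lost [OR]: Backup chain down=occurs, North propellant valve 2 trips=not → at least one input occurs → occurs.
Spacecraft attitude control lost [OR]: Control loop down=not, Momentum path lost=occurs, Inboard wheel driver 2 degraded=not, IMU 2 is out=not → at least one input occurs → occurs.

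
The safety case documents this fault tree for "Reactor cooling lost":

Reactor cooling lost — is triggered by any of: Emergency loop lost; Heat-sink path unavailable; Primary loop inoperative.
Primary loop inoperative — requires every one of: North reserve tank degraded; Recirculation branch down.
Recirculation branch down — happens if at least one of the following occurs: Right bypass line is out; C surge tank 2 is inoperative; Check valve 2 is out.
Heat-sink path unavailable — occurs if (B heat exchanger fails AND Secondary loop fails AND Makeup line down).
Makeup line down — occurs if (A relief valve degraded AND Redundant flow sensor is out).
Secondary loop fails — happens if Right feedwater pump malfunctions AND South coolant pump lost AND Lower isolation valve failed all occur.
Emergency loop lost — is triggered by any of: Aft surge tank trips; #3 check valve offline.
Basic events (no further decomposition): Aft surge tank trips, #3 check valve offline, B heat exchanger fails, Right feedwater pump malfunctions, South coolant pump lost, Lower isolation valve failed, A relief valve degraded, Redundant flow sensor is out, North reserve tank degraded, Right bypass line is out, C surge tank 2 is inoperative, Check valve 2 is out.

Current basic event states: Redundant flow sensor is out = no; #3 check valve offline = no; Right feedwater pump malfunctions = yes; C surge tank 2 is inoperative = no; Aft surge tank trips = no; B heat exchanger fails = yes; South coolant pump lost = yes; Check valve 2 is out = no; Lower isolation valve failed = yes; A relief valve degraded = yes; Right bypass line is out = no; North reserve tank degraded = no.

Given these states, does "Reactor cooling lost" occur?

Emergency loop lost [OR]: Aft surge tank trips=not, #3 check valve offline=not → no input occurs → does not occur.
Secondary loop fails [AND]: Right feedwater pump malfunctions=occurs, South coolant pump lost=occurs, Lower isolation valve failed=occurs → all inputs occur → occurs.
Makeup line down [AND]: A relief valve degraded=occurs, Redundant flow sensor is out=not → not all inputs occur → does not occur.
Heat-sink path unavailable [AND]: B heat exchanger fails=occurs, Secondary loop fails=occurs, Makeup line down=not → not all inputs occur → does not occur.
Recirculation branch down [OR]: Right bypass line is out=not, C surge tank 2 is inoperative=not, Check valve 2 is out=not → no input occurs → does not occur.
Primary loop inoperative [AND]: North reserve tank degraded=not, Recirculation branch down=not → not all inputs occur → does not occur.
Reactor cooling lost [OR]: Emergency loop lost=not, Heat-sink path unavailable=not, Primary loop inoperative=not → no input occurs → does not occur.

No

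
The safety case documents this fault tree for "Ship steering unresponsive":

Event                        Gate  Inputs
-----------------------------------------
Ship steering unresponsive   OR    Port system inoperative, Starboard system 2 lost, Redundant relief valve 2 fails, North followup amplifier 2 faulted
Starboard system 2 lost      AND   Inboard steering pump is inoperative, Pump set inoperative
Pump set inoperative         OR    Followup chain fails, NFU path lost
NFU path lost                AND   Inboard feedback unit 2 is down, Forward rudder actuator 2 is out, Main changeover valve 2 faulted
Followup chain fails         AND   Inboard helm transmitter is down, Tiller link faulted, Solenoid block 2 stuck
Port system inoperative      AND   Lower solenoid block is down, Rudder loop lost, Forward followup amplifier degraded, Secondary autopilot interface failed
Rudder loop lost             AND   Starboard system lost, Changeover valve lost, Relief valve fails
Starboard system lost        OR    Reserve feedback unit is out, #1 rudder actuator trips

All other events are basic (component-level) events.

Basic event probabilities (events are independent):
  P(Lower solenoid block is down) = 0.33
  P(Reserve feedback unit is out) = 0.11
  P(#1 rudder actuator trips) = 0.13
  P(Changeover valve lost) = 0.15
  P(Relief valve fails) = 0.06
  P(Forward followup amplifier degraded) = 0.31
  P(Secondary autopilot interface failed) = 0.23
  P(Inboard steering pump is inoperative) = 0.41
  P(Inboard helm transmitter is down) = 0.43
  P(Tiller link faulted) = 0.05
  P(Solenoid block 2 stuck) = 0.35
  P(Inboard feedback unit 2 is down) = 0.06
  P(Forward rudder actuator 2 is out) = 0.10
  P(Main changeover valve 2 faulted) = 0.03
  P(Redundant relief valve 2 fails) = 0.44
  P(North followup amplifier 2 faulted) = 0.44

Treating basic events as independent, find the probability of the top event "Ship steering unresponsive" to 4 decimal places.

0.6874

P(Starboard system lost) [OR] = 1 − (1−0.11) × (1−0.13) = 0.225700
P(Rudder loop lost) [AND] = 0.225700 × 0.15 × 0.06 = 0.002031
P(Port system inoperative) [AND] = 0.33 × 0.002031 × 0.31 × 0.23 = 0.000048
P(Followup chain fails) [AND] = 0.43 × 0.05 × 0.35 = 0.007525
P(NFU path lost) [AND] = 0.06 × 0.10 × 0.03 = 0.000180
P(Pump set inoperative) [OR] = 1 − (1−0.007525) × (1−0.000180) = 0.007704
P(Starboard system 2 lost) [AND] = 0.41 × 0.007704 = 0.003159
P(Ship steering unresponsive) [OR] = 1 − (1−0.000048) × (1−0.003159) × (1−0.44) × (1−0.44) = 0.687406
Rounded to 4 decimal places: P(Ship steering unresponsive) ≈ 0.6874.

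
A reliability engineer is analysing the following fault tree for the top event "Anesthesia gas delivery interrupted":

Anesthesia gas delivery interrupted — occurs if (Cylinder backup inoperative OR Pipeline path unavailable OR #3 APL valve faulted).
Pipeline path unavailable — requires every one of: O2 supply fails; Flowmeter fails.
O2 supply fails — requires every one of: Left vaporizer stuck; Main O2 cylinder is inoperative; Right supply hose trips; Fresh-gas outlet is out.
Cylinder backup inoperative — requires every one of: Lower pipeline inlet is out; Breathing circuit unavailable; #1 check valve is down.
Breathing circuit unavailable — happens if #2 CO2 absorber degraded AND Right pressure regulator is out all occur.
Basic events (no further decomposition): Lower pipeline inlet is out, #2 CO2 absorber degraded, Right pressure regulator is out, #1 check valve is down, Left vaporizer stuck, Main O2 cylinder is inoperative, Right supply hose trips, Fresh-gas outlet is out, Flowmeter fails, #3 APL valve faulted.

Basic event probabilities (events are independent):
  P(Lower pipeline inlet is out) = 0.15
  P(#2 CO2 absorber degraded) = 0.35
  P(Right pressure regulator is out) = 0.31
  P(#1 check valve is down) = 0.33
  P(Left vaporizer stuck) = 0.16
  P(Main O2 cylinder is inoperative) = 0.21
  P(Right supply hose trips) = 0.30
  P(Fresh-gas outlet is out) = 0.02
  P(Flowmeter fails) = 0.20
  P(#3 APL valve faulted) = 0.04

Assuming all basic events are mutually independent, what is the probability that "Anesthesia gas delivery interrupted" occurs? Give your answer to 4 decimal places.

0.0452

P(Breathing circuit unavailable) [AND] = 0.35 × 0.31 = 0.108500
P(Cylinder backup inoperative) [AND] = 0.15 × 0.108500 × 0.33 = 0.005371
P(O2 supply fails) [AND] = 0.16 × 0.21 × 0.30 × 0.02 = 0.000202
P(Pipeline path unavailable) [AND] = 0.000202 × 0.20 = 0.000040
P(Anesthesia gas delivery interrupted) [OR] = 1 − (1−0.005371) × (1−0.000040) × (1−0.04) = 0.045194
Rounded to 4 decimal places: P(Anesthesia gas delivery interrupted) ≈ 0.0452.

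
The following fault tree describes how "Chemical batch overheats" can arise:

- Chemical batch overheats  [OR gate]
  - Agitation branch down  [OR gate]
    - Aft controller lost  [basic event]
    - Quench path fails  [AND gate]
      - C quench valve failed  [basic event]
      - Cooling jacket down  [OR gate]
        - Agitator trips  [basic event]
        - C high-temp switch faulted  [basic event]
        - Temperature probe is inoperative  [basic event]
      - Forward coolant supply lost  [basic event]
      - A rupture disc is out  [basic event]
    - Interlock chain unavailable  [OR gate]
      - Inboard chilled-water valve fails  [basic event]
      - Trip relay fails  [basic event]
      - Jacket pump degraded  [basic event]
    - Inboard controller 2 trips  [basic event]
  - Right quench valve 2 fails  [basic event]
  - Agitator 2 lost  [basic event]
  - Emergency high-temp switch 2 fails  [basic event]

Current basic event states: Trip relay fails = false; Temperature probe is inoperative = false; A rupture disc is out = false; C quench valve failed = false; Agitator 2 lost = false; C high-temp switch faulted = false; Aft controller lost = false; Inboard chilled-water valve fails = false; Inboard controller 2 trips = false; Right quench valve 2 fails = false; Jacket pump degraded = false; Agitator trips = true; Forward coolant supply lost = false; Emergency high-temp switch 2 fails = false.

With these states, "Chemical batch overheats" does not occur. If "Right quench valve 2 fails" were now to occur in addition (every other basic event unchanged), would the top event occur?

Yes

Counterfactual: set "Right quench valve 2 fails" to occurred.
Cooling jacket down [OR]: Agitator trips=occurs, C high-temp switch faulted=not, Temperature probe is inoperative=not → at least one input occurs → occurs.
Quench path fails [AND]: C quench valve failed=not, Cooling jacket down=occurs, Forward coolant supply lost=not, A rupture disc is out=not → not all inputs occur → does not occur.
Interlock chain unavailable [OR]: Inboard chilled-water valve fails=not, Trip relay fails=not, Jacket pump degraded=not → no input occurs → does not occur.
Agitation branch down [OR]: Aft controller lost=not, Quench path fails=not, Interlock chain unavailable=not, Inboard controller 2 trips=not → no input occurs → does not occur.
Chemical batch overheats [OR]: Agitation branch down=not, Right quench valve 2 fails=occurs, Agitator 2 lost=not, Emergency high-temp switch 2 fails=not → at least one input occurs → occurs.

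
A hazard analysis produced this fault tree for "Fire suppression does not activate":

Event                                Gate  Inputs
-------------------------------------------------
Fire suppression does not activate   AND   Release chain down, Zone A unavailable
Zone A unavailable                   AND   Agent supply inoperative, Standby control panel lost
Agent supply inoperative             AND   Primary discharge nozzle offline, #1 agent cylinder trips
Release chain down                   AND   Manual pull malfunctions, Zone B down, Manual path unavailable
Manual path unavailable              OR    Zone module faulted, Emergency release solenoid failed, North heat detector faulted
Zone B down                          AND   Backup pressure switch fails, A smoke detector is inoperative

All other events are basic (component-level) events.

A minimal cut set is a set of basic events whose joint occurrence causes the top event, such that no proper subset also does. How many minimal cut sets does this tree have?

3

Zone B down [AND]: one cut set from each child combined → 1 × 1 = 1 cut set(s).
Manual path unavailable [OR]: union of children's cut sets → 3 cut set(s).
Release chain down [AND]: one cut set from each child combined → 1 × 1 × 3 = 3 cut set(s).
Agent supply inoperative [AND]: one cut set from each child combined → 1 × 1 = 1 cut set(s).
Zone A unavailable [AND]: one cut set from each child combined → 1 × 1 = 1 cut set(s).
Fire suppression does not activate [AND]: one cut set from each child combined → 3 × 1 = 3 cut set(s).
Minimal cut sets: {#1 agent cylinder trips, A smoke detector is inoperative, Backup pressure switch fails, Manual pull malfunctions, Primary discharge nozzle offline, Standby control panel lost, Zone module faulted}; {#1 agent cylinder trips, A smoke detector is inoperative, Backup pressure switch fails, Emergency release solenoid failed, Manual pull malfunctions, Primary discharge nozzle offline, Standby control panel lost}; {#1 agent cylinder trips, A smoke detector is inoperative, Backup pressure switch fails, Manual pull malfunctions, North heat detector faulted, Primary discharge nozzle offline, Standby control panel lost}.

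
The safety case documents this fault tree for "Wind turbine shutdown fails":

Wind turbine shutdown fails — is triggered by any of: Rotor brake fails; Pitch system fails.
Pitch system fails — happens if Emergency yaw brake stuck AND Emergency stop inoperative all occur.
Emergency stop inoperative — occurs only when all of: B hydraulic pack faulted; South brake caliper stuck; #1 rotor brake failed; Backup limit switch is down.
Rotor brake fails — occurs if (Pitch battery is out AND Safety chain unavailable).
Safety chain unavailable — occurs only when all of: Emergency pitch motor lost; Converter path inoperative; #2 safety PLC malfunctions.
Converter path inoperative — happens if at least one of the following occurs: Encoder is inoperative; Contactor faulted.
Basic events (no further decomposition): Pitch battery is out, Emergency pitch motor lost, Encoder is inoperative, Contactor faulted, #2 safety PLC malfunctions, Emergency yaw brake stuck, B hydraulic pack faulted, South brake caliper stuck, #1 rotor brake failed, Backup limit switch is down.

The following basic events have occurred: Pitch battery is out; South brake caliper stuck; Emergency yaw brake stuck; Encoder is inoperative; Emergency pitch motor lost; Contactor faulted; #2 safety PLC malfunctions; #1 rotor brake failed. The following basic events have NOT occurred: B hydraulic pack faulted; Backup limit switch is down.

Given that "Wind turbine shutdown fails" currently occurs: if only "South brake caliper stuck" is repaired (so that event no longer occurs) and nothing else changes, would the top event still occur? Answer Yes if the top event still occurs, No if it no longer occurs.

Counterfactual: set "South brake caliper stuck" to not occurred.
Converter path inoperative [OR]: Encoder is inoperative=occurs, Contactor faulted=occurs → at least one input occurs → occurs.
Safety chain unavailable [AND]: Emergency pitch motor lost=occurs, Converter path inoperative=occurs, #2 safety PLC malfunctions=occurs → all inputs occur → occurs.
Rotor brake fails [AND]: Pitch battery is out=occurs, Safety chain unavailable=occurs → all inputs occur → occurs.
Emergency stop inoperative [AND]: B hydraulic pack faulted=not, South brake caliper stuck=not, #1 rotor brake failed=occurs, Backup limit switch is down=not → not all inputs occur → does not occur.
Pitch system fails [AND]: Emergency yaw brake stuck=occurs, Emergency stop inoperative=not → not all inputs occur → does not occur.
Wind turbine shutdown fails [OR]: Rotor brake fails=occurs, Pitch system fails=not → at least one input occurs → occurs.

Yes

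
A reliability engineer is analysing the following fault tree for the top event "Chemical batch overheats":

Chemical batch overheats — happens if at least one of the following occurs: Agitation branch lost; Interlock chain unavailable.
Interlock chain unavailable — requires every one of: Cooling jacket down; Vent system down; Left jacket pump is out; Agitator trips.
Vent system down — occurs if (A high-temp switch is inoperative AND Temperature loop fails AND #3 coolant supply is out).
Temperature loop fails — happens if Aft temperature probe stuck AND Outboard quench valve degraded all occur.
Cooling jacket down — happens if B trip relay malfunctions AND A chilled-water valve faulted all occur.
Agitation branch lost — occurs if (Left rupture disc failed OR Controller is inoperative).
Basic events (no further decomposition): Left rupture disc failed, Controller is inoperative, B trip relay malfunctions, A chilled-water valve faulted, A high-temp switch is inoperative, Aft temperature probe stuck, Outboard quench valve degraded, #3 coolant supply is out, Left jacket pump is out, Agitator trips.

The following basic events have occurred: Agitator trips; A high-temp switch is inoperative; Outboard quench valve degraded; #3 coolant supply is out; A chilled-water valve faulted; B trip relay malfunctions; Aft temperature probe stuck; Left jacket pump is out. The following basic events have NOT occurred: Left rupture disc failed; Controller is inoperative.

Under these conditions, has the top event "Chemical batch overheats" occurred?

Agitation branch lost [OR]: Left rupture disc failed=not, Controller is inoperative=not → no input occurs → does not occur.
Cooling jacket down [AND]: B trip relay malfunctions=occurs, A chilled-water valve faulted=occurs → all inputs occur → occurs.
Temperature loop fails [AND]: Aft temperature probe stuck=occurs, Outboard quench valve degraded=occurs → all inputs occur → occurs.
Vent system down [AND]: A high-temp switch is inoperative=occurs, Temperature loop fails=occurs, #3 coolant supply is out=occurs → all inputs occur → occurs.
Interlock chain unavailable [AND]: Cooling jacket down=occurs, Vent system down=occurs, Left jacket pump is out=occurs, Agitator trips=occurs → all inputs occur → occurs.
Chemical batch overheats [OR]: Agitation branch lost=not, Interlock chain unavailable=occurs → at least one input occurs → occurs.

Yes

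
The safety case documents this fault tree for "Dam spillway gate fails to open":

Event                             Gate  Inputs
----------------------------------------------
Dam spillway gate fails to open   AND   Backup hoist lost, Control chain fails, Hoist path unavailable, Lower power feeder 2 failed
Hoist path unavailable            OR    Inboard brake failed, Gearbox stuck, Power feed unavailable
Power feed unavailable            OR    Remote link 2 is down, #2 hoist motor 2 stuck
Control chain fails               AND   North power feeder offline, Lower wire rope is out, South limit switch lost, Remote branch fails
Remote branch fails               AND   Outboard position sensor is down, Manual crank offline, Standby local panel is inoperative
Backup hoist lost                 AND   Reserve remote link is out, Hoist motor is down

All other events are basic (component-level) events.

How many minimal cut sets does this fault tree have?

Backup hoist lost [AND]: one cut set from each child combined → 1 × 1 = 1 cut set(s).
Remote branch fails [AND]: one cut set from each child combined → 1 × 1 × 1 = 1 cut set(s).
Control chain fails [AND]: one cut set from each child combined → 1 × 1 × 1 × 1 = 1 cut set(s).
Power feed unavailable [OR]: union of children's cut sets → 2 cut set(s).
Hoist path unavailable [OR]: union of children's cut sets → 4 cut set(s).
Dam spillway gate fails to open [AND]: one cut set from each child combined → 1 × 1 × 4 × 1 = 4 cut set(s).
Minimal cut sets: {Hoist motor is down, Inboard brake failed, Lower power feeder 2 failed, Lower wire rope is out, Manual crank offline, North power feeder offline, Outboard position sensor is down, Reserve remote link is out, South limit switch lost, Standby local panel is inoperative}; {Gearbox stuck, Hoist motor is down, Lower power feeder 2 failed, Lower wire rope is out, Manual crank offline, North power feeder offline, Outboard position sensor is down, Reserve remote link is out, South limit switch lost, Standby local panel is inoperative}; {Hoist motor is down, Lower power feeder 2 failed, Lower wire rope is out, Manual crank offline, North power feeder offline, Outboard position sensor is down, Remote link 2 is down, Reserve remote link is out, South limit switch lost, Standby local panel is inoperative}; {#2 hoist motor 2 stuck, Hoist motor is down, Lower power feeder 2 failed, Lower wire rope is out, Manual crank offline, North power feeder offline, Outboard position sensor is down, Reserve remote link is out, South limit switch lost, Standby local panel is inoperative}.

4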